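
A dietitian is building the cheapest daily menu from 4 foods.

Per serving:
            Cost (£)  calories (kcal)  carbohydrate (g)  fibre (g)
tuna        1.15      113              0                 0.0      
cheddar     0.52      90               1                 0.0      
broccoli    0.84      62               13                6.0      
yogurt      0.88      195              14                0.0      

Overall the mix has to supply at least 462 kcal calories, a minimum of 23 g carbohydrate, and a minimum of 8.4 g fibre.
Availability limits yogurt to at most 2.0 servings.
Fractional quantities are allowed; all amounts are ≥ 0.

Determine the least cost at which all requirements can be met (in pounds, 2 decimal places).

This is a linear program. Let x1 = servings of tuna, x2 = servings of cheddar, x3 = servings of broccoli, x4 = servings of yogurt.
Minimise 1.15x1 + 0.52x2 + 0.84x3 + 0.88x4 s.t.:
  113x1 + 90x2 + 62x3 + 195x4 ≥ 462   (calories)
  1x2 + 13x3 + 14x4 ≥ 23   (carbohydrate)
  6x3 ≥ 8.4   (fibre)
  x4 ≤ 2
  x1, x2, x3, x4 ≥ 0.
At the optimum only broccoli, yogurt are positive (tuna, cheddar = 0). Binding constraints: calories and fibre.
Solving gives x3 = 1.4, x4 = 1.924.
Hence cost = 0.84·1.4 + 0.88·1.924 = £2.8691.

£2.87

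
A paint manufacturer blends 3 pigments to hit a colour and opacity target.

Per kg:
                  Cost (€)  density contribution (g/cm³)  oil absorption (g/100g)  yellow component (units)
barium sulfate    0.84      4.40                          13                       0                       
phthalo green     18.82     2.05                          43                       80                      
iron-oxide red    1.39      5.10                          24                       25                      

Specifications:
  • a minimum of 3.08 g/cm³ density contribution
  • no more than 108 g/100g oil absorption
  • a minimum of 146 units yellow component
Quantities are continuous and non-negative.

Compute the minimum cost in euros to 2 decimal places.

This is a linear program. Let x1 = kg of barium sulfate, x2 = kg of phthalo green, x3 = kg of iron-oxide red.
min 0.84x1 + 18.82x2 + 1.39x3 with:
  4.4x1 + 2.05x2 + 5.1x3 ≥ 3.08   (density contribution)
  13x1 + 43x2 + 24x3 ≤ 108   (oil absorption)
  80x2 + 25x3 ≥ 146   (yellow component)
  x1, x2, x3 ≥ 0.
The minimum-cost mix takes nothing from barium sulfate — only phthalo green, iron-oxide red. The oil absorption and yellow component requirements are met with equality.
Solving gives x2 = 0.9515, x3 = 2.795.
Total cost: 18.82·0.9515 + 1.39·2.795 = 21.7923.

€21.79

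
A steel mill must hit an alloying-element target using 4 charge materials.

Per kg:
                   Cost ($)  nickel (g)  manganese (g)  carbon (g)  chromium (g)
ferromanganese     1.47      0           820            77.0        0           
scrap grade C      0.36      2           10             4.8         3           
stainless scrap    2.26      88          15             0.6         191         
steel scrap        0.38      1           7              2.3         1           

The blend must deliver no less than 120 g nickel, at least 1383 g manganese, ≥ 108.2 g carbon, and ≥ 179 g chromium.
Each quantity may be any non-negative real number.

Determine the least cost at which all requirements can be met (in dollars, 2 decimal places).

Treat it as an LP. Let x1 = kg of ferromanganese, x2 = kg of scrap grade C, x3 = kg of stainless scrap, x4 = kg of steel scrap.
Minimise 1.47x1 + 0.36x2 + 2.26x3 + 0.38x4 s.t.:
  2x2 + 88x3 + 1x4 ≥ 120   (nickel)
  820x1 + 10x2 + 15x3 + 7x4 ≥ 1383   (manganese)
  77x1 + 4.8x2 + 0.6x3 + 2.3x4 ≥ 108.2   (carbon)
  3x2 + 191x3 + 1x4 ≥ 179   (chromium)
  x1, x2, x3, x4 ≥ 0.
The minimum-cost mix takes nothing from scrap grade C, steel scrap — only ferromanganese, stainless scrap. Binding constraints: nickel and manganese.
So ferromanganese = 1.6616 kg, stainless scrap = 1.3636 kg.
Cost = 1.47·1.6616 + 2.26·1.3636 = 5.5243.

$5.52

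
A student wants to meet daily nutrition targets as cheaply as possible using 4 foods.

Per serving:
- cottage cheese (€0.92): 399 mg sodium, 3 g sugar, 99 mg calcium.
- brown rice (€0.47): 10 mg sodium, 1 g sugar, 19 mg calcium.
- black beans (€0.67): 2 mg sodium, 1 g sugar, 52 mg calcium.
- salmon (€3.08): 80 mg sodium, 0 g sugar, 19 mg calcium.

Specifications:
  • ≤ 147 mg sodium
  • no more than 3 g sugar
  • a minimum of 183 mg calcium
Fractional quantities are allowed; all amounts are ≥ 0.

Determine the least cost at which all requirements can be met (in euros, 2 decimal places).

€6.39

Let x1 = servings of cottage cheese, x2 = servings of brown rice, x3 = servings of black beans, x4 = servings of salmon.
Minimise 0.92x1 + 0.47x2 + 0.67x3 + 3.08x4 with:
  399x1 + 10x2 + 2x3 + 80x4 ≤ 147   (sodium)
  3x1 + 1x2 + 1x3 ≤ 3   (sugar)
  99x1 + 19x2 + 52x3 + 19x4 ≥ 183   (calcium)
  x1, x2, x3, x4 ≥ 0.
The cheapest feasible vertex uses only black beans, salmon; cottage cheese, brown rice are not used. Binding constraints: sugar and calcium.
Solving gives x3 = 3, x4 = 1.421.
Hence cost = 0.67·3 + 3.08·1.421 = €6.3867.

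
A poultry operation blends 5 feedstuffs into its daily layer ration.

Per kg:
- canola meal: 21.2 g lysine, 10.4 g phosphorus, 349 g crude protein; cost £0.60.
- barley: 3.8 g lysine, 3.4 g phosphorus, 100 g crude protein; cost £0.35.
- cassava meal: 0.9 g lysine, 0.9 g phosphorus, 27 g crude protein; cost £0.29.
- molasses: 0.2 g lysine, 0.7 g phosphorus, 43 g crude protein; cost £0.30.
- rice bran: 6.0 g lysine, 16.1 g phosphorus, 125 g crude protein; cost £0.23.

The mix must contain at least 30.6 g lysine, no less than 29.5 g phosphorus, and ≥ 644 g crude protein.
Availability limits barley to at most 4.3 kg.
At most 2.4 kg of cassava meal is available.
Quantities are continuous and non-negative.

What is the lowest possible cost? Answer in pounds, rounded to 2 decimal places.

£1.12

Let x1 = kg of canola meal, x2 = kg of barley, x3 = kg of cassava meal, x4 = kg of molasses, x5 = kg of rice bran.
Minimize 0.6x1 + 0.35x2 + 0.29x3 + 0.3x4 + 0.23x5 subject to:
  21.2x1 + 3.8x2 + 0.9x3 + 0.2x4 + 6x5 ≥ 30.6   (lysine)
  10.4x1 + 3.4x2 + 0.9x3 + 0.7x4 + 16.1x5 ≥ 29.5   (phosphorus)
  349x1 + 100x2 + 27x3 + 43x4 + 125x5 ≥ 644   (crude protein)
  x2 ≤ 4.3
  x3 ≤ 2.4
  x1, x2, x3, x4, x5 ≥ 0.
The cheapest feasible vertex uses only canola meal, rice bran; barley, cassava meal, molasses are not used. Binding constraints: phosphorus and crude protein.
Solving gives x1 = 1.547, x5 = 0.8331.
Hence cost = 0.6·1.547 + 0.23·0.8331 = £1.1198.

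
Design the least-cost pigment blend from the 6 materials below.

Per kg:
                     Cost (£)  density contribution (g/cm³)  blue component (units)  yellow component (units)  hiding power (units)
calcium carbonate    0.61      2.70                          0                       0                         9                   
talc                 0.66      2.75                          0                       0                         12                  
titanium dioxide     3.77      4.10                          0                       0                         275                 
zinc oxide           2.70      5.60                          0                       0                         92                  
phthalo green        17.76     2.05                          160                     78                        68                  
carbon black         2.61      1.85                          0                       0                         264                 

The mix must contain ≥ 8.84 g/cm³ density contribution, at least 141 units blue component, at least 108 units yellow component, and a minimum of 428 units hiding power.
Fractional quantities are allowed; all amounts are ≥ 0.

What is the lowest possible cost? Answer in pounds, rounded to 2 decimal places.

£28.61

Let x1 = kg of calcium carbonate, x2 = kg of talc, x3 = kg of titanium dioxide, x4 = kg of zinc oxide, x5 = kg of phthalo green, x6 = kg of carbon black.
Minimise 0.61x1 + 0.66x2 + 3.77x3 + 2.7x4 + 17.76x5 + 2.61x6 s.t.:
  2.7x1 + 2.75x2 + 4.1x3 + 5.6x4 + 2.05x5 + 1.85x6 ≥ 8.84   (density contribution)
  160x5 ≥ 141   (blue component)
  78x5 ≥ 108   (yellow component)
  9x1 + 12x2 + 275x3 + 92x4 + 68x5 + 264x6 ≥ 428   (hiding power)
  x1, x2, x3, x4, x5, x6 ≥ 0.
The minimum-cost mix takes nothing from talc, titanium dioxide, zinc oxide — only calcium carbonate, phthalo green, carbon black. Binding constraints: density contribution, yellow component, hiding power.
Optimal quantities: calcium carbonate = 1.3888 kg, phthalo green = 1.3846 kg, carbon black = 1.2172 kg.
Objective = 0.61·1.3888 + 17.76·1.3846 + 2.61·1.2172 = 28.6146.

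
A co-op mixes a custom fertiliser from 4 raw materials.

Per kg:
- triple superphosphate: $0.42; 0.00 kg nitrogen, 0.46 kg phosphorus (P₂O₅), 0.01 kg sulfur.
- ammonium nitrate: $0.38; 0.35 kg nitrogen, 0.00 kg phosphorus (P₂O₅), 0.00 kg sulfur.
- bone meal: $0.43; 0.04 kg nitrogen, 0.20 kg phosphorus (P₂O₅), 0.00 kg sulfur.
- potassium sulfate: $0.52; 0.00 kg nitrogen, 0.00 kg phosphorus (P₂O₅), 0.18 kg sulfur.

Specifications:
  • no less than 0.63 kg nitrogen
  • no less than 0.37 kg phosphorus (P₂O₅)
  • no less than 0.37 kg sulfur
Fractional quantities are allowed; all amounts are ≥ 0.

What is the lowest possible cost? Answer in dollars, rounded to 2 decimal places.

Treat it as an LP. Let x1 = kg of triple superphosphate, x2 = kg of ammonium nitrate, x3 = kg of bone meal, x4 = kg of potassium sulfate.
Minimise 0.42x1 + 0.38x2 + 0.43x3 + 0.52x4 subject to:
  0.35x2 + 0.04x3 ≥ 0.63   (nitrogen)
  0.46x1 + 0.2x3 ≥ 0.37   (phosphorus (P₂O₅))
  0.01x1 + 0.18x4 ≥ 0.37   (sulfur)
  x1, x2, x3, x4 ≥ 0.
The optimal basis is {triple superphosphate, ammonium nitrate, potassium sulfate}; bone meal drops out. The nitrogen, phosphorus (P₂O₅), sulfur requirements are met with equality.
That vertex is x1 = 0.8043, x2 = 1.8, x4 = 2.011.
Total cost: 0.42·0.8043 + 0.38·1.8 + 0.52·2.011 = 2.0675.

$2.07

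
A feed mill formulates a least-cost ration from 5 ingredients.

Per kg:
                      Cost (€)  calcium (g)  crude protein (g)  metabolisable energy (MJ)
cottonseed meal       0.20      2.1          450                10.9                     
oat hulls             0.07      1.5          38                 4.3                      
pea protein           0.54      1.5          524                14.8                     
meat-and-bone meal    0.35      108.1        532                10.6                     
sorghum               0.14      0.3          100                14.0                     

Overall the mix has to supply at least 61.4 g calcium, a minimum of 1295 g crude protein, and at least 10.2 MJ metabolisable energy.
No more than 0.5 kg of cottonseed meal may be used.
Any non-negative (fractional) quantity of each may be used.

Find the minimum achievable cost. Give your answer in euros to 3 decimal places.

€0.804

Set it up as a linear program. Let x1 = kg of cottonseed meal, x2 = kg of oat hulls, x3 = kg of pea protein, x4 = kg of meat-and-bone meal, x5 = kg of sorghum.
Minimize 0.2x1 + 0.07x2 + 0.54x3 + 0.35x4 + 0.14x5 with:
  2.1x1 + 1.5x2 + 1.5x3 + 108.1x4 + 0.3x5 ≥ 61.4   (calcium)
  450x1 + 38x2 + 524x3 + 532x4 + 100x5 ≥ 1295   (crude protein)
  10.9x1 + 4.3x2 + 14.8x3 + 10.6x4 + 14x5 ≥ 10.2   (metabolisable energy)
  x1 ≤ 0.5
  x1, x2, x3, x4, x5 ≥ 0.
The minimum-cost mix takes nothing from oat hulls, pea protein, sorghum — only cottonseed meal, meat-and-bone meal. The crude protein and the cottonseed meal cap requirements are met with equality.
That vertex is x1 = 0.5, x4 = 2.011.
Cost = 0.2·0.5 + 0.35·2.011 = 0.80385.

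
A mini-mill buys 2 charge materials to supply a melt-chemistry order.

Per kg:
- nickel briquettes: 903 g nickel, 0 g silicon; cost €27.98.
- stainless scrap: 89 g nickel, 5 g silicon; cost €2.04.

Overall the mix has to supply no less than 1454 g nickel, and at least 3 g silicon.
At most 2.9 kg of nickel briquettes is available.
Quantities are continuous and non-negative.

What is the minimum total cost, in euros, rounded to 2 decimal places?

€33.33

Treat it as an LP. Let x1 = kg of nickel briquettes, x2 = kg of stainless scrap.
min 27.98x1 + 2.04x2 s.t.:
  903x1 + 89x2 ≥ 1454   (nickel)
  5x2 ≥ 3   (silicon)
  x1 ≤ 2.9
  x1, x2 ≥ 0.
At the optimum only stainless scrap is positive (nickel briquettes = 0). There the nickel constraint is tight.
So stainless scrap = 16.34 kg.
Hence cost = 2.04·16.34 = €33.3336.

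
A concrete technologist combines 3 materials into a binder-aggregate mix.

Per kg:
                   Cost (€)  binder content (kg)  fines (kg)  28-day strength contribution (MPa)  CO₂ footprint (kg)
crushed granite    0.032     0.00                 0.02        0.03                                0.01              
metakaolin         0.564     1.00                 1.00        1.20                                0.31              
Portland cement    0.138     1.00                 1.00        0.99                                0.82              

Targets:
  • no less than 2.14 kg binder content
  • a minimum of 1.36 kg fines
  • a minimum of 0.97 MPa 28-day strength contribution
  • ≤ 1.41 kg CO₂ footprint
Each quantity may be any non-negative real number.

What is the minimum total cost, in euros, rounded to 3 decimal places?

Let x1 = kg of crushed granite, x2 = kg of metakaolin, x3 = kg of Portland cement.
min 0.032x1 + 0.564x2 + 0.138x3 s.t.:
  1x2 + 1x3 ≥ 2.14   (binder content)
  0.02x1 + 1x2 + 1x3 ≥ 1.36   (fines)
  0.03x1 + 1.2x2 + 0.99x3 ≥ 0.97   (28-day strength contribution)
  0.01x1 + 0.31x2 + 0.82x3 ≤ 1.41   (CO₂ footprint)
  x1, x2, x3 ≥ 0.
The minimum-cost mix takes nothing from crushed granite — only metakaolin, Portland cement. The binder content and CO₂ footprint requirements are met with equality.
Optimal quantities: metakaolin = 0.6761 kg, Portland cement = 1.464 kg.
Total cost: 0.564·0.6761 + 0.138·1.464 = 0.58335.

€0.583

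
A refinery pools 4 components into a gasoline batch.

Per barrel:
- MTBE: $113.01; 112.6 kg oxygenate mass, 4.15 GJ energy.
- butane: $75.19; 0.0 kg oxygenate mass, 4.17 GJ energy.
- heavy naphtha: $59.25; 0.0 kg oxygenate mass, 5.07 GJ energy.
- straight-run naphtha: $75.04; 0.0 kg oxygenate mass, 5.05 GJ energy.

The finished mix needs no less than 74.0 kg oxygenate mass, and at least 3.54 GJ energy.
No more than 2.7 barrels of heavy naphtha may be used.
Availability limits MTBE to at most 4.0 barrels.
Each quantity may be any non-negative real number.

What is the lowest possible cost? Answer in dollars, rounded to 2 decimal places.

This is a linear program. Let x1 = barrels of MTBE, x2 = barrels of butane, x3 = barrels of heavy naphtha, x4 = barrels of straight-run naphtha.
Minimise 113.01x1 + 75.19x2 + 59.25x3 + 75.04x4 s.t.:
  112.6x1 ≥ 74   (oxygenate mass)
  4.15x1 + 4.17x2 + 5.07x3 + 5.05x4 ≥ 3.54   (energy)
  x3 ≤ 2.7
  x1 ≤ 4
  x1, x2, x3, x4 ≥ 0.
The minimum-cost mix takes nothing from butane, straight-run naphtha — only MTBE, heavy naphtha. The oxygenate mass and energy requirements are met with equality.
Optimal quantities: MTBE = 0.6572 barrels, heavy naphtha = 0.1603 barrels.
Total cost: 113.01·0.6572 + 59.25·0.1603 = 83.7679.

$83.77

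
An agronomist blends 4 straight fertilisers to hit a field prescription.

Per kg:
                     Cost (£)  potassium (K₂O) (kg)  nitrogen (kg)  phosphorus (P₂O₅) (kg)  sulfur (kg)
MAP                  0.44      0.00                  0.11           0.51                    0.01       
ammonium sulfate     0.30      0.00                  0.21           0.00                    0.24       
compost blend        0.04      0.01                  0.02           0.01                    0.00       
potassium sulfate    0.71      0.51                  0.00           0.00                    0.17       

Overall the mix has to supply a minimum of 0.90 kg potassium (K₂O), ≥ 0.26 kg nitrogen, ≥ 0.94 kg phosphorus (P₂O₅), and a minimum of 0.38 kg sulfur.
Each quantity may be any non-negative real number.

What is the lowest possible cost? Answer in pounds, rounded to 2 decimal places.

£2.14

Let x1 = kg of MAP, x2 = kg of ammonium sulfate, x3 = kg of compost blend, x4 = kg of potassium sulfate.
Minimise 0.44x1 + 0.3x2 + 0.04x3 + 0.71x4 subject to:
  0.01x3 + 0.51x4 ≥ 0.9   (potassium (K₂O))
  0.11x1 + 0.21x2 + 0.02x3 ≥ 0.26   (nitrogen)
  0.51x1 + 0.01x3 ≥ 0.94   (phosphorus (P₂O₅))
  0.01x1 + 0.24x2 + 0.17x4 ≥ 0.38   (sulfur)
  x1, x2, x3, x4 ≥ 0.
The optimal mix uses every input. The potassium (K₂O), nitrogen, phosphorus (P₂O₅), sulfur requirements are met with equality.
Optimal quantities: MAP = 1.84 kg, ammonium sulfate = 0.2589 kg, compost blend = 0.1616 kg, potassium sulfate = 1.762 kg.
Total cost: 0.44·1.84 + 0.3·0.2589 + 0.04·0.1616 + 0.71·1.762 = 2.1448.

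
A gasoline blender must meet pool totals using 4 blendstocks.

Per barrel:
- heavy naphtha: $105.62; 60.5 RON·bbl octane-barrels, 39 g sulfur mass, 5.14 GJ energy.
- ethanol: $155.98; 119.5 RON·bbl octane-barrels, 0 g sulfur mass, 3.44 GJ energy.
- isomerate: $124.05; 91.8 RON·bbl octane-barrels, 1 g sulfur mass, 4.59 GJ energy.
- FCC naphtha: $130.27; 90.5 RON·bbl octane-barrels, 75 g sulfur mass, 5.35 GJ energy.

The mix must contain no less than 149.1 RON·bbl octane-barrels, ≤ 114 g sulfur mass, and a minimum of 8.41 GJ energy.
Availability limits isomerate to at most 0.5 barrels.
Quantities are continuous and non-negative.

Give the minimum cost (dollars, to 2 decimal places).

$210.71

Let x1 = barrels of heavy naphtha, x2 = barrels of ethanol, x3 = barrels of isomerate, x4 = barrels of FCC naphtha.
Minimize 105.62x1 + 155.98x2 + 124.05x3 + 130.27x4 s.t.:
  60.5x1 + 119.5x2 + 91.8x3 + 90.5x4 ≥ 149.1   (octane-barrels)
  39x1 + 1x3 + 75x4 ≤ 114   (sulfur mass)
  5.14x1 + 3.44x2 + 4.59x3 + 5.35x4 ≥ 8.41   (energy)
  x3 ≤ 0.5
  x1, x2, x3, x4 ≥ 0.
At the optimum only isomerate, FCC naphtha are positive (heavy naphtha, ethanol = 0). There the octane-barrels and energy constraints are tight.
So isomerate = 0.483 barrels, FCC naphtha = 1.15758 barrels.
Total cost: 124.05·0.483 + 130.27·1.15758 = 210.7141.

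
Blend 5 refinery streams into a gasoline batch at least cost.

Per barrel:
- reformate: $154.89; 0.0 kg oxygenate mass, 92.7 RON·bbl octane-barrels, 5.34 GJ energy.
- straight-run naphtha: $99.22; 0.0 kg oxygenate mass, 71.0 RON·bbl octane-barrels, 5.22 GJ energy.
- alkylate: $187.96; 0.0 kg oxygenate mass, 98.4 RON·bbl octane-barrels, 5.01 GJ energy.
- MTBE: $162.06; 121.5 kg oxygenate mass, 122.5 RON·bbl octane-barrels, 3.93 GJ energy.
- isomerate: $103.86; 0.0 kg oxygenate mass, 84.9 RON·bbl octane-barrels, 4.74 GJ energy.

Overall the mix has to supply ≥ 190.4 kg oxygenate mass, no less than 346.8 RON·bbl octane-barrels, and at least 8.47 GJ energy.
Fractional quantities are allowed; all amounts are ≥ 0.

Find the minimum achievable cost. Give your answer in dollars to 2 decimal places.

$443.37

Let x1 = barrels of reformate, x2 = barrels of straight-run naphtha, x3 = barrels of alkylate, x4 = barrels of MTBE, x5 = barrels of isomerate.
min 154.89x1 + 99.22x2 + 187.96x3 + 162.06x4 + 103.86x5 with:
  121.5x4 ≥ 190.4   (oxygenate mass)
  92.7x1 + 71x2 + 98.4x3 + 122.5x4 + 84.9x5 ≥ 346.8   (octane-barrels)
  5.34x1 + 5.22x2 + 5.01x3 + 3.93x4 + 4.74x5 ≥ 8.47   (energy)
  x1, x2, x3, x4, x5 ≥ 0.
At the optimum only MTBE, isomerate are positive (reformate, straight-run naphtha, alkylate = 0). There the oxygenate mass and octane-barrels constraints are tight.
Optimal quantities: MTBE = 1.5671 barrels, isomerate = 1.8237 barrels.
Hence cost = 162.06·1.5671 + 103.86·1.8237 = $443.3737.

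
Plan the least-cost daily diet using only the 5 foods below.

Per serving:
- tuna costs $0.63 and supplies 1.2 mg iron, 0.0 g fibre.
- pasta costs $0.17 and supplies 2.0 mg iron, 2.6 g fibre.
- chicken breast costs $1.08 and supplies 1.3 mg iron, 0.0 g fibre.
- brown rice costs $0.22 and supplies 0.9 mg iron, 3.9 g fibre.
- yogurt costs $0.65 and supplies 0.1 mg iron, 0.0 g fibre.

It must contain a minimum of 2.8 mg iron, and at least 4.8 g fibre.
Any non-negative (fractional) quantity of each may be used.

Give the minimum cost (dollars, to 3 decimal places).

Let x1 = servings of tuna, x2 = servings of pasta, x3 = servings of chicken breast, x4 = servings of brown rice, x5 = servings of yogurt.
Minimise 0.63x1 + 0.17x2 + 1.08x3 + 0.22x4 + 0.65x5 s.t.:
  1.2x1 + 2x2 + 1.3x3 + 0.9x4 + 0.1x5 ≥ 2.8   (iron)
  2.6x2 + 3.9x4 ≥ 4.8   (fibre)
  x1, x2, x3, x4, x5 ≥ 0.
The cheapest feasible vertex uses only pasta, brown rice; tuna, chicken breast, yogurt are not used. The iron and fibre requirements are met with equality.
That vertex is x2 = 1.209, x4 = 0.4249.
Cost = 0.17·1.209 + 0.22·0.4249 = 0.29901.

$0.299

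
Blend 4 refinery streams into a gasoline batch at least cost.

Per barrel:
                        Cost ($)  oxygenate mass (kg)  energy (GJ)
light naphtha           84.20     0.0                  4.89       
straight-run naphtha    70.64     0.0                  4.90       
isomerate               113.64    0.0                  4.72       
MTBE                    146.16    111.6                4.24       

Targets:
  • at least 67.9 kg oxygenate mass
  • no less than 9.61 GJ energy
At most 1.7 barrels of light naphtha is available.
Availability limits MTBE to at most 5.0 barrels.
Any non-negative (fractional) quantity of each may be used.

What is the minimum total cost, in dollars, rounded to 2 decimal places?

This is a linear program. Let x1 = barrels of light naphtha, x2 = barrels of straight-run naphtha, x3 = barrels of isomerate, x4 = barrels of MTBE.
Minimise 84.2x1 + 70.64x2 + 113.64x3 + 146.16x4 subject to:
  111.6x4 ≥ 67.9   (oxygenate mass)
  4.89x1 + 4.9x2 + 4.72x3 + 4.24x4 ≥ 9.61   (energy)
  x1 ≤ 1.7
  x4 ≤ 5
  x1, x2, x3, x4 ≥ 0.
The optimal basis is {straight-run naphtha, MTBE}; light naphtha, isomerate drop out. There the oxygenate mass and energy constraints are tight.
So straight-run naphtha = 1.4348 barrels, MTBE = 0.60842 barrels.
Objective = 70.64·1.4348 + 146.16·0.60842 = 190.2809.

$190.28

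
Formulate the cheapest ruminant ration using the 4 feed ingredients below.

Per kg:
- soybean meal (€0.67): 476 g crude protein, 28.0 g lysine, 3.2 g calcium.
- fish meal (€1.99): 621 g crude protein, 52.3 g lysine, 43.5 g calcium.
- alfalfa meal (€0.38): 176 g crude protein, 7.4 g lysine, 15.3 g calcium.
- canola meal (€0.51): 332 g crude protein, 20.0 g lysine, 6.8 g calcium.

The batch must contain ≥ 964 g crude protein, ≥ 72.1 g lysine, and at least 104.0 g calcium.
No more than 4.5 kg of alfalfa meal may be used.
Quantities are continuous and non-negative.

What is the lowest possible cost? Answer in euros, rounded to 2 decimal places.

€3.32

Treat it as an LP. Let x1 = kg of soybean meal, x2 = kg of fish meal, x3 = kg of alfalfa meal, x4 = kg of canola meal.
Minimise 0.67x1 + 1.99x2 + 0.38x3 + 0.51x4 with:
  476x1 + 621x2 + 176x3 + 332x4 ≥ 964   (crude protein)
  28x1 + 52.3x2 + 7.4x3 + 20x4 ≥ 72.1   (lysine)
  3.2x1 + 43.5x2 + 15.3x3 + 6.8x4 ≥ 104   (calcium)
  x3 ≤ 4.5
  x1, x2, x3, x4 ≥ 0.
At the optimum only fish meal, alfalfa meal are positive (soybean meal, canola meal = 0). Binding constraints: calcium and the alfalfa meal cap.
Solving gives x2 = 0.808, x3 = 4.5.
Total cost: 1.99·0.808 + 0.38·4.5 = 3.3179.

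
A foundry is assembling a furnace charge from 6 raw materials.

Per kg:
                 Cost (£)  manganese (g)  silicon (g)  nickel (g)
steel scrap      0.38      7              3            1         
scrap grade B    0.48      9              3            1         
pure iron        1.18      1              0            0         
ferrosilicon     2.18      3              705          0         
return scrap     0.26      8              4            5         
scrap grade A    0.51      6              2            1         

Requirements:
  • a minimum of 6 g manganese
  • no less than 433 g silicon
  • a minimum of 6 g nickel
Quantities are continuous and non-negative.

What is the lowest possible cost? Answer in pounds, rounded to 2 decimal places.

Treat it as an LP. Let x1 = kg of steel scrap, x2 = kg of scrap grade B, x3 = kg of pure iron, x4 = kg of ferrosilicon, x5 = kg of return scrap, x6 = kg of scrap grade A.
Minimise 0.38x1 + 0.48x2 + 1.18x3 + 2.18x4 + 0.26x5 + 0.51x6 with:
  7x1 + 9x2 + 1x3 + 3x4 + 8x5 + 6x6 ≥ 6   (manganese)
  3x1 + 3x2 + 705x4 + 4x5 + 2x6 ≥ 433   (silicon)
  1x1 + 1x2 + 5x5 + 1x6 ≥ 6   (nickel)
  x1, x2, x3, x4, x5, x6 ≥ 0.
The optimal basis is {ferrosilicon, return scrap}; steel scrap, scrap grade B, pure iron, scrap grade A drop out. The silicon and nickel requirements are met with equality.
So ferrosilicon = 0.6074 kg, return scrap = 1.2 kg.
Cost = 2.18·0.6074 + 0.26·1.2 = 1.6361.

£1.64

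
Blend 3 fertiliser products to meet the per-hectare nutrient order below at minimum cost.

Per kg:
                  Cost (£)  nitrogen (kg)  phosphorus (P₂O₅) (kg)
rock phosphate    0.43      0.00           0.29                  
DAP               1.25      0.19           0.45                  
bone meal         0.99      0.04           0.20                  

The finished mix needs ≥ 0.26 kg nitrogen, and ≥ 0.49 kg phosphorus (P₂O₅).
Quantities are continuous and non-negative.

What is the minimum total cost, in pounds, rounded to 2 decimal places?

Let x1 = kg of rock phosphate, x2 = kg of DAP, x3 = kg of bone meal.
Minimize 0.43x1 + 1.25x2 + 0.99x3 s.t.:
  0.19x2 + 0.04x3 ≥ 0.26   (nitrogen)
  0.29x1 + 0.45x2 + 0.2x3 ≥ 0.49   (phosphorus (P₂O₅))
  x1, x2, x3 ≥ 0.
The minimum-cost mix takes nothing from rock phosphate, bone meal — only DAP. The nitrogen requirement is met with equality.
Solving gives x2 = 1.368.
Cost = 1.25·1.368 = 1.7100.

£1.71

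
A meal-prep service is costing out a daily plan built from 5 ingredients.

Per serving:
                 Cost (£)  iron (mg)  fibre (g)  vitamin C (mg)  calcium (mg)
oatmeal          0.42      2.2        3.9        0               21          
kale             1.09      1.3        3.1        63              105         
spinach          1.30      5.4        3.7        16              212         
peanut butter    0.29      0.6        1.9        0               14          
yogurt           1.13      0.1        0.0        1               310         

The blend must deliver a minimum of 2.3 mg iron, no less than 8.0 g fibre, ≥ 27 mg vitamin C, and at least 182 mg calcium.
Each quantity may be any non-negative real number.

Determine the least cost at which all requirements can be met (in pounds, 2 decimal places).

Set it up as a linear program. Let x1 = servings of oatmeal, x2 = servings of kale, x3 = servings of spinach, x4 = servings of peanut butter, x5 = servings of yogurt.
min 0.42x1 + 1.09x2 + 1.3x3 + 0.29x4 + 1.13x5 with:
  2.2x1 + 1.3x2 + 5.4x3 + 0.6x4 + 0.1x5 ≥ 2.3   (iron)
  3.9x1 + 3.1x2 + 3.7x3 + 1.9x4 ≥ 8   (fibre)
  63x2 + 16x3 + 1x5 ≥ 27   (vitamin C)
  21x1 + 105x2 + 212x3 + 14x4 + 310x5 ≥ 182   (calcium)
  x1, x2, x3, x4, x5 ≥ 0.
The minimum-cost mix takes nothing from spinach, peanut butter — only oatmeal, kale, yogurt. Binding constraints: fibre, vitamin C, calcium.
Solving gives x1 = 1.715, x2 = 0.4234, x5 = 0.3275.
Cost = 0.42·1.715 + 1.09·0.4234 + 1.13·0.3275 = 1.5519.

£1.55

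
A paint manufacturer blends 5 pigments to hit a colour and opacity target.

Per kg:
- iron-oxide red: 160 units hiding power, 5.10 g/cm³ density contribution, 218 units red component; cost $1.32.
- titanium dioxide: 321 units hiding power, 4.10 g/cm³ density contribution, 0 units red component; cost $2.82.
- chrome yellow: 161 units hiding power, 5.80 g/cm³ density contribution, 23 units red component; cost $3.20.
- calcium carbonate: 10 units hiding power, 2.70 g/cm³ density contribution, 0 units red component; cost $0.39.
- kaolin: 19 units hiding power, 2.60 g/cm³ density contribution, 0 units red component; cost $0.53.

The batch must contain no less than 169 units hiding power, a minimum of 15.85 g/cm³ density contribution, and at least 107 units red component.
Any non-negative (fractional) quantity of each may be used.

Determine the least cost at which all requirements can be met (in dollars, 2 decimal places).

$2.75

Let x1 = kg of iron-oxide red, x2 = kg of titanium dioxide, x3 = kg of chrome yellow, x4 = kg of calcium carbonate, x5 = kg of kaolin.
Minimise 1.32x1 + 2.82x2 + 3.2x3 + 0.39x4 + 0.53x5 subject to:
  160x1 + 321x2 + 161x3 + 10x4 + 19x5 ≥ 169   (hiding power)
  5.1x1 + 4.1x2 + 5.8x3 + 2.7x4 + 2.6x5 ≥ 15.85   (density contribution)
  218x1 + 23x3 ≥ 107   (red component)
  x1, x2, x3, x4, x5 ≥ 0.
The optimal basis is {iron-oxide red, calcium carbonate}; titanium dioxide, chrome yellow, kaolin drop out. Binding constraints: hiding power and density contribution.
Solving gives x1 = 0.7816, x4 = 4.394.
Hence cost = 1.32·0.7816 + 0.39·4.394 = $2.7454.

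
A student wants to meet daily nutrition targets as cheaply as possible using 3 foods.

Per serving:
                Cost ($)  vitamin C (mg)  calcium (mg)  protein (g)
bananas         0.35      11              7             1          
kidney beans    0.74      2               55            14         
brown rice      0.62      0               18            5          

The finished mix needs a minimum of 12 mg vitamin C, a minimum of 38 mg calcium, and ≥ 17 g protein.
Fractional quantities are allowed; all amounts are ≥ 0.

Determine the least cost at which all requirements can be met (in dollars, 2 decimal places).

$1.16

Let x1 = servings of bananas, x2 = servings of kidney beans, x3 = servings of brown rice.
Minimize 0.35x1 + 0.74x2 + 0.62x3 s.t.:
  11x1 + 2x2 ≥ 12   (vitamin C)
  7x1 + 55x2 + 18x3 ≥ 38   (calcium)
  1x1 + 14x2 + 5x3 ≥ 17   (protein)
  x1, x2, x3 ≥ 0.
At the optimum only bananas, kidney beans are positive (brown rice = 0). There the vitamin C and protein constraints are tight.
So bananas = 0.8816 servings, kidney beans = 1.151 servings.
Objective = 0.35·0.8816 + 0.74·1.151 = 1.1603.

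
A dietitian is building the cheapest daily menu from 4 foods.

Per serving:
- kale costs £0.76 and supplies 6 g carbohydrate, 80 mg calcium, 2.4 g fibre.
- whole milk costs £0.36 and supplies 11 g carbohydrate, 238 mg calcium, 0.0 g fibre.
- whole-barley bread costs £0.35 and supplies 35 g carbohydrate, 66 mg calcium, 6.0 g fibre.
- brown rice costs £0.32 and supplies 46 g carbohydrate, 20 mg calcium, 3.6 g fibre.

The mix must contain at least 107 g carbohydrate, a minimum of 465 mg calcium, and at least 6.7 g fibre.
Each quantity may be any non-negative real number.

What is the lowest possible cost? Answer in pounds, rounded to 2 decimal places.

£1.25

This is a linear program. Let x1 = servings of kale, x2 = servings of whole milk, x3 = servings of whole-barley bread, x4 = servings of brown rice.
Minimise 0.76x1 + 0.36x2 + 0.35x3 + 0.32x4 with:
  6x1 + 11x2 + 35x3 + 46x4 ≥ 107   (carbohydrate)
  80x1 + 238x2 + 66x3 + 20x4 ≥ 465   (calcium)
  2.4x1 + 6x3 + 3.6x4 ≥ 6.7   (fibre)
  x1, x2, x3, x4 ≥ 0.
The minimum-cost mix takes nothing from kale, whole-barley bread — only whole milk, brown rice. There the carbohydrate and calcium constraints are tight.
Optimal quantities: whole milk = 1.794 servings, brown rice = 1.897 servings.
Total cost: 0.36·1.794 + 0.32·1.897 = 1.2529.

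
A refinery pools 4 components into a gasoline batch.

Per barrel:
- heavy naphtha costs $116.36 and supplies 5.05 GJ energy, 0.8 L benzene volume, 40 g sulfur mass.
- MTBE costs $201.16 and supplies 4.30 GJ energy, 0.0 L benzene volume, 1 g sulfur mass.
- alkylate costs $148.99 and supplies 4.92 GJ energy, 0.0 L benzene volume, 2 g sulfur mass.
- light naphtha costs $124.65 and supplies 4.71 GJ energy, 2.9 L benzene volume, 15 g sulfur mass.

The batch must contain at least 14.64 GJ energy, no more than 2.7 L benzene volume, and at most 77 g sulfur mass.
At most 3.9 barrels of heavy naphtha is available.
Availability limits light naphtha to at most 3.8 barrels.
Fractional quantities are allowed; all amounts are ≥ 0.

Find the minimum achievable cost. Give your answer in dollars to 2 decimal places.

Let x1 = barrels of heavy naphtha, x2 = barrels of MTBE, x3 = barrels of alkylate, x4 = barrels of light naphtha.
Minimise 116.36x1 + 201.16x2 + 148.99x3 + 124.65x4 subject to:
  5.05x1 + 4.3x2 + 4.92x3 + 4.71x4 ≥ 14.64   (energy)
  0.8x1 + 2.9x4 ≤ 2.7   (benzene volume)
  40x1 + 1x2 + 2x3 + 15x4 ≤ 77   (sulfur mass)
  x1 ≤ 3.9
  x4 ≤ 3.8
  x1, x2, x3, x4 ≥ 0.
The cheapest feasible vertex uses only heavy naphtha, alkylate, light naphtha; MTBE is not used. Binding constraints: energy, benzene volume, sulfur mass.
Solving gives x1 = 1.7143, x3 = 0.77742, x4 = 0.45811.
Cost = 116.36·1.7143 + 148.99·0.77742 + 124.65·0.45811 = 372.4072.

$372.41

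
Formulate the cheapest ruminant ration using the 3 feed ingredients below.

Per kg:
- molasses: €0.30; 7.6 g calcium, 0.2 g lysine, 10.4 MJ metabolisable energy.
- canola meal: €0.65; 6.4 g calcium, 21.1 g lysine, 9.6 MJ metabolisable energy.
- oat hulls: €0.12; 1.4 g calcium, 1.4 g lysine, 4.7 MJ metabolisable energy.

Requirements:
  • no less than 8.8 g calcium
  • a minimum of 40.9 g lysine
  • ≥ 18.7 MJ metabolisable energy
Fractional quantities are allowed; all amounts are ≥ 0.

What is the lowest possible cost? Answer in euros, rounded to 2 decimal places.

€1.26

Let x1 = kg of molasses, x2 = kg of canola meal, x3 = kg of oat hulls.
Minimize 0.3x1 + 0.65x2 + 0.12x3 s.t.:
  7.6x1 + 6.4x2 + 1.4x3 ≥ 8.8   (calcium)
  0.2x1 + 21.1x2 + 1.4x3 ≥ 40.9   (lysine)
  10.4x1 + 9.6x2 + 4.7x3 ≥ 18.7   (metabolisable energy)
  x1, x2, x3 ≥ 0.
The cheapest feasible vertex uses only canola meal, oat hulls; molasses is not used. Binding constraints: lysine and metabolisable energy.
That vertex is x2 = 1.937, x3 = 0.02251.
Total cost: 0.65·1.937 + 0.12·0.02251 = 1.2618.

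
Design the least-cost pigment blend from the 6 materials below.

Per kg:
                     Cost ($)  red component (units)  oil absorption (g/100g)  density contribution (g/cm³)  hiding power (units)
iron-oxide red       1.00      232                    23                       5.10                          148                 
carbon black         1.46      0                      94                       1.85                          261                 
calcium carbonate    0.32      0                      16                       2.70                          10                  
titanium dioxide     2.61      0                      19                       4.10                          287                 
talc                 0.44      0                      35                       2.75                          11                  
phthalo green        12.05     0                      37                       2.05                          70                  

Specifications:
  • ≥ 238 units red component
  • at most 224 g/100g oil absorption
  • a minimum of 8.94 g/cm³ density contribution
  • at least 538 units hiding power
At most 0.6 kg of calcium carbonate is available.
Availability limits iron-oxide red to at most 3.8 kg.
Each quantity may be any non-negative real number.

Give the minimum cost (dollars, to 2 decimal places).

This is a linear program. Let x1 = kg of iron-oxide red, x2 = kg of carbon black, x3 = kg of calcium carbonate, x4 = kg of titanium dioxide, x5 = kg of talc, x6 = kg of phthalo green.
Minimize 1x1 + 1.46x2 + 0.32x3 + 2.61x4 + 0.44x5 + 12.05x6 s.t.:
  232x1 ≥ 238   (red component)
  23x1 + 94x2 + 16x3 + 19x4 + 35x5 + 37x6 ≤ 224   (oil absorption)
  5.1x1 + 1.85x2 + 2.7x3 + 4.1x4 + 2.75x5 + 2.05x6 ≥ 8.94   (density contribution)
  148x1 + 261x2 + 10x3 + 287x4 + 11x5 + 70x6 ≥ 538   (hiding power)
  x3 ≤ 0.6
  x1 ≤ 3.8
  x1, x2, x3, x4, x5, x6 ≥ 0.
At the optimum only iron-oxide red, carbon black are positive (calcium carbonate, titanium dioxide, talc, phthalo green = 0). There the density contribution and hiding power constraints are tight.
So iron-oxide red = 1.266 kg, carbon black = 1.344 kg.
Objective = 1·1.266 + 1.46·1.344 = 3.2282.

$3.23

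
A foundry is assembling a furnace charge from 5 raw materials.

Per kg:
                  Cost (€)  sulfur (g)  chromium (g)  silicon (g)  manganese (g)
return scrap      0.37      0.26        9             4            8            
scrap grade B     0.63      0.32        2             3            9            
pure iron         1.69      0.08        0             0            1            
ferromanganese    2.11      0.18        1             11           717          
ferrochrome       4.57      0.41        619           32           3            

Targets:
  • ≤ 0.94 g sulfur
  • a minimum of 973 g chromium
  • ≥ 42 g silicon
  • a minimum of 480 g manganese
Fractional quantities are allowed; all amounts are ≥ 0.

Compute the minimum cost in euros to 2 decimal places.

Set it up as a linear program. Let x1 = kg of return scrap, x2 = kg of scrap grade B, x3 = kg of pure iron, x4 = kg of ferromanganese, x5 = kg of ferrochrome.
Minimise 0.37x1 + 0.63x2 + 1.69x3 + 2.11x4 + 4.57x5 subject to:
  0.26x1 + 0.32x2 + 0.08x3 + 0.18x4 + 0.41x5 ≤ 0.94   (sulfur)
  9x1 + 2x2 + 1x4 + 619x5 ≥ 973   (chromium)
  4x1 + 3x2 + 11x4 + 32x5 ≥ 42   (silicon)
  8x1 + 9x2 + 1x3 + 717x4 + 3x5 ≥ 480   (manganese)
  x1, x2, x3, x4, x5 ≥ 0.
At the optimum only ferromanganese, ferrochrome are positive (return scrap, scrap grade B, pure iron = 0). The chromium and manganese requirements are met with equality.
So ferromanganese = 0.6629 kg, ferrochrome = 1.571 kg.
Cost = 2.11·0.6629 + 4.57·1.571 = 8.5782.

€8.58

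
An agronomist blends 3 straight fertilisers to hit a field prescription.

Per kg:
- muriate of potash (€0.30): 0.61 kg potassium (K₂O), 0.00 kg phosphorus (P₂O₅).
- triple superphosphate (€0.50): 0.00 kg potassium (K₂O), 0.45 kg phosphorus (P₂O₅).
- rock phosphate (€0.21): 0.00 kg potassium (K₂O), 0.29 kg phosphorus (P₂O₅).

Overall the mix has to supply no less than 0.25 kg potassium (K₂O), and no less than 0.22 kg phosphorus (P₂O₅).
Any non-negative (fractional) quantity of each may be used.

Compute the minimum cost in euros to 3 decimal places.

This is a linear program. Let x1 = kg of muriate of potash, x2 = kg of triple superphosphate, x3 = kg of rock phosphate.
Minimize 0.3x1 + 0.5x2 + 0.21x3 subject to:
  0.61x1 ≥ 0.25   (potassium (K₂O))
  0.45x2 + 0.29x3 ≥ 0.22   (phosphorus (P₂O₅))
  x1, x2, x3 ≥ 0.
At the optimum only muriate of potash, rock phosphate are positive (triple superphosphate = 0). The potassium (K₂O) and phosphorus (P₂O₅) requirements are met with equality.
That vertex is x1 = 0.4098, x3 = 0.7586.
Total cost: 0.3·0.4098 + 0.21·0.7586 = 0.28225.

€0.282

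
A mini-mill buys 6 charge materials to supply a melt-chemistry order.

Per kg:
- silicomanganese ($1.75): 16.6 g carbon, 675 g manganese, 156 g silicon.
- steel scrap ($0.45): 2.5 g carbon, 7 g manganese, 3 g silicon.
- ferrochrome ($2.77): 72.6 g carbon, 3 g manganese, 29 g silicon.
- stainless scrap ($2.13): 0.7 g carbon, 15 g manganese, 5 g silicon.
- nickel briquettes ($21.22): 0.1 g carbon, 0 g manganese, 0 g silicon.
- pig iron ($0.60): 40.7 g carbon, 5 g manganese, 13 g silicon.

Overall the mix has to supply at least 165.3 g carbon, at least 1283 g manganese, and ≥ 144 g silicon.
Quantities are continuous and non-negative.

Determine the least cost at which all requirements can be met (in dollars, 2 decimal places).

Set it up as a linear program. Let x1 = kg of silicomanganese, x2 = kg of steel scrap, x3 = kg of ferrochrome, x4 = kg of stainless scrap, x5 = kg of nickel briquettes, x6 = kg of pig iron.
Minimise 1.75x1 + 0.45x2 + 2.77x3 + 2.13x4 + 21.22x5 + 0.6x6 with:
  16.6x1 + 2.5x2 + 72.6x3 + 0.7x4 + 0.1x5 + 40.7x6 ≥ 165.3   (carbon)
  675x1 + 7x2 + 3x3 + 15x4 + 5x6 ≥ 1283   (manganese)
  156x1 + 3x2 + 29x3 + 5x4 + 13x6 ≥ 144   (silicon)
  x1, x2, x3, x4, x5, x6 ≥ 0.
The cheapest feasible vertex uses only silicomanganese, pig iron; steel scrap, ferrochrome, stainless scrap, nickel briquettes are not used. The carbon and manganese requirements are met with equality.
Solving gives x1 = 1.876, x6 = 3.296.
Hence cost = 1.75·1.876 + 0.6·3.296 = $5.2606.

$5.26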